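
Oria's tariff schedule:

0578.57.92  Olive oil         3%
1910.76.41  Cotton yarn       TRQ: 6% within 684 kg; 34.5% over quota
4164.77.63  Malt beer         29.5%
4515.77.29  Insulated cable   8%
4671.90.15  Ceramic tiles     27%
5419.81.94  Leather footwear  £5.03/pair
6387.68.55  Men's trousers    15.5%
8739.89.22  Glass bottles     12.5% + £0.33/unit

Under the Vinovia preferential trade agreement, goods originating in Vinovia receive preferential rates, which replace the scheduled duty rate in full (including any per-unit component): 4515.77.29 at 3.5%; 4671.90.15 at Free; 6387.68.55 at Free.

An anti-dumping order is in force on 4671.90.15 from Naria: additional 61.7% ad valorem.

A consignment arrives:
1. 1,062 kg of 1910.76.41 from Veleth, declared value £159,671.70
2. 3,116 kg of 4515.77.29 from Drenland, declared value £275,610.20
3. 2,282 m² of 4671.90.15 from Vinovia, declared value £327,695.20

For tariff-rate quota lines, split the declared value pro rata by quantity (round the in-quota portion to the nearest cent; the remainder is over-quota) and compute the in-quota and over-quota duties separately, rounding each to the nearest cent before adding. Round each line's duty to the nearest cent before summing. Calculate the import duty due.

£47,826.32

Line 1 (1910.76.41, Veleth, 1,062 kg, £159,671.70):
Code 1910.76.41 is under a tariff-rate quota (threshold 684 kg). In-quota: 684 kg at 6%; over-quota: 378 kg at 34.5%.
Pro-rata value split: in-quota = £159,671.70 × 684/1,062 = £102,839.40; over-quota = £159,671.70 − £102,839.40 = £56,832.30.
In-quota duty = £102,839.40 × 6% = £6,170.36. Over-quota duty = £56,832.30 × 34.5% = £19,607.14.
Line duty = £6,170.36 + £19,607.14 = £25,777.50.
Line 2 (4515.77.29, Drenland, 3,116 kg, £275,610.20):
Base rate for 4515.77.29 is 8%.
4515.77.29 has an FTA preferential rate, but origin Drenland is not Vinovia; base rate stands.
Duty = £275,610.20 × 8% = £22,048.82.
Line 3 (4671.90.15, Vinovia, 2,282 m², £327,695.20):
Base rate for 4671.90.15 is 27%.
Origin Vinovia qualifies under the Oria–Vinovia agreement and 4671.90.15 is covered: preferential rate Free applies instead.
The additional-duty order on 4671.90.15 targets Naria, not Vinovia; it does not apply.
Duty = £327,695.20 × 0% = £0.00.
Total = £25,777.50 + £22,048.82 + £0.00 = £47,826.32.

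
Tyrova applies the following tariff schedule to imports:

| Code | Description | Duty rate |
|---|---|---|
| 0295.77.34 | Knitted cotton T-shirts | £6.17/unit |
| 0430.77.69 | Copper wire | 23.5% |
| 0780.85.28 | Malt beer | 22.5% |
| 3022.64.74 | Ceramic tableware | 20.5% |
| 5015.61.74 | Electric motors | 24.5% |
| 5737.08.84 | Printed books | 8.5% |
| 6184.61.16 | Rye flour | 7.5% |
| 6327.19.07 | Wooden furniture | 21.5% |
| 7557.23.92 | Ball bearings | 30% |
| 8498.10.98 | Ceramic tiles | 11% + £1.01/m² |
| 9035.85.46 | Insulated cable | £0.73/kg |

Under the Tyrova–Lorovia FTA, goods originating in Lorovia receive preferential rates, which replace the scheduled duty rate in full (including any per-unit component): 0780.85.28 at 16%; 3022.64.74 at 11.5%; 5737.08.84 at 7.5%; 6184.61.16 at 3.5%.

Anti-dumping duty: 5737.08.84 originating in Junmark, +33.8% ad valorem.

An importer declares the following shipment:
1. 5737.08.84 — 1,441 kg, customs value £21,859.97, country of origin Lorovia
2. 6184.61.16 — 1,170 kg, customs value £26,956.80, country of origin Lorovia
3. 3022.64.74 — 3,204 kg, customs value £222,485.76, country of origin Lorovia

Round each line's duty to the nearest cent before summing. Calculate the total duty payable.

£28,168.85

Line 1 (5737.08.84, Lorovia, 1,441 kg, £21,859.97):
Base rate for 5737.08.84 is 8.5%.
Origin Lorovia qualifies under the Tyrova–Lorovia agreement and 5737.08.84 is covered: preferential rate 7.5% applies instead.
The additional-duty order on 5737.08.84 targets Junmark, not Lorovia; it does not apply.
Duty = £21,859.97 × 7.5% = £1,639.50.
Line 2 (6184.61.16, Lorovia, 1,170 kg, £26,956.80):
Base rate for 6184.61.16 is 7.5%.
Origin Lorovia qualifies under the Tyrova–Lorovia agreement and 6184.61.16 is covered: preferential rate 3.5% applies instead.
Duty = £26,956.80 × 3.5% = £943.49.
Line 3 (3022.64.74, Lorovia, 3,204 kg, £222,485.76):
Base rate for 3022.64.74 is 20.5%.
Origin Lorovia qualifies under the Tyrova–Lorovia agreement and 3022.64.74 is covered: preferential rate 11.5% applies instead.
Duty = £222,485.76 × 11.5% = £25,585.86.
Total = £1,639.50 + £943.49 + £25,585.86 = £28,168.85.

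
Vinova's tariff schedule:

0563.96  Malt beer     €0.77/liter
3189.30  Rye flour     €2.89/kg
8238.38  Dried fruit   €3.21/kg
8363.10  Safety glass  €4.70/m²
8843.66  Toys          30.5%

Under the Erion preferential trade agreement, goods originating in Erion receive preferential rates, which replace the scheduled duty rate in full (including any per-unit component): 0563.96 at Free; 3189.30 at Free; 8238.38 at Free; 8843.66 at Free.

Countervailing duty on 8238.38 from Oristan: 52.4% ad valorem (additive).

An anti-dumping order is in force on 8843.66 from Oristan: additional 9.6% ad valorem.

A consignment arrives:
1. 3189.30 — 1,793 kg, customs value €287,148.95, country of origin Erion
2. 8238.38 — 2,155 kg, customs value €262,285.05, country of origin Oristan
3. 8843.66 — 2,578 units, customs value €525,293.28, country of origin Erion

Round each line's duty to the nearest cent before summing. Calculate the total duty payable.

€144,354.92

Line 1 (3189.30, Erion, 1,793 kg, €287,148.95):
Base rate for 3189.30 is €2.89/kg.
Origin Erion qualifies under the Vinova–Erion agreement and 3189.30 is covered: preferential rate Free applies instead.
Duty = €287,148.95 × 0% = €0.00.
Line 2 (8238.38, Oristan, 2,155 kg, €262,285.05):
Base rate for 8238.38 is €3.21/kg.
8238.38 has an FTA preferential rate, but origin Oristan is not Erion; base rate stands.
Additional duty on 8238.38 from Oristan: +52.4% ad valorem. Applied ad valorem rate = 52.4%.
Duty = €262,285.05 × 52.4% + 2,155 × €3.21 = €144,354.92.
Line 3 (8843.66, Erion, 2,578 units, €525,293.28):
Base rate for 8843.66 is 30.5%.
Origin Erion qualifies under the Vinova–Erion agreement and 8843.66 is covered: preferential rate Free applies instead.
The additional-duty order on 8843.66 targets Oristan, not Erion; it does not apply.
Duty = €525,293.28 × 0% = €0.00.
Total = €0.00 + €144,354.92 + €0.00 = €144,354.92.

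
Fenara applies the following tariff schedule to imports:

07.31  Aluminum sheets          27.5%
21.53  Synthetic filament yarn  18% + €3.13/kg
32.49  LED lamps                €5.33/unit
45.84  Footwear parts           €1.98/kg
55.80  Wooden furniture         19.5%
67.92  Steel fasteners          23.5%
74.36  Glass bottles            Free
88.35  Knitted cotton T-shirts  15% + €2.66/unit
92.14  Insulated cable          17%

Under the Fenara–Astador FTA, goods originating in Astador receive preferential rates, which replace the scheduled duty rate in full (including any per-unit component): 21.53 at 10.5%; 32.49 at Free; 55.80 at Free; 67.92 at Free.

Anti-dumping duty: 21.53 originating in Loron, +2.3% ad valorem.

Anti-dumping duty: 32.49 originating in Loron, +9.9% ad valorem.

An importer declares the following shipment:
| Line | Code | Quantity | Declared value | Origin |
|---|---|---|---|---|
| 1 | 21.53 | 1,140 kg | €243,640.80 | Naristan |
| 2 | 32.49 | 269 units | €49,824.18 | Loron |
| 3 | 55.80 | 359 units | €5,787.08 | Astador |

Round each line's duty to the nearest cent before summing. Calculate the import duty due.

Line 1 (21.53, Naristan, 1,140 kg, €243,640.80):
Base rate for 21.53 is 18% + €3.13/kg.
21.53 has an FTA preferential rate, but origin Naristan is not Astador; base rate stands.
The additional-duty order on 21.53 targets Loron, not Naristan; it does not apply.
Duty = €243,640.80 × 18% + 1,140 × €3.13 = €47,423.54.
Line 2 (32.49, Loron, 269 units, €49,824.18):
Base rate for 32.49 is €5.33/unit.
32.49 has an FTA preferential rate, but origin Loron is not Astador; base rate stands.
Additional duty on 32.49 from Loron: +9.9% ad valorem. Applied ad valorem rate = 9.9%.
Duty = €49,824.18 × 9.9% + 269 × €5.33 = €6,366.36.
Line 3 (55.80, Astador, 359 units, €5,787.08):
Base rate for 55.80 is 19.5%.
Origin Astador qualifies under the Fenara–Astador agreement and 55.80 is covered: preferential rate Free applies instead.
Duty = €5,787.08 × 0% = €0.00.
Total = €47,423.54 + €6,366.36 + €0.00 = €53,789.90.

€53,789.90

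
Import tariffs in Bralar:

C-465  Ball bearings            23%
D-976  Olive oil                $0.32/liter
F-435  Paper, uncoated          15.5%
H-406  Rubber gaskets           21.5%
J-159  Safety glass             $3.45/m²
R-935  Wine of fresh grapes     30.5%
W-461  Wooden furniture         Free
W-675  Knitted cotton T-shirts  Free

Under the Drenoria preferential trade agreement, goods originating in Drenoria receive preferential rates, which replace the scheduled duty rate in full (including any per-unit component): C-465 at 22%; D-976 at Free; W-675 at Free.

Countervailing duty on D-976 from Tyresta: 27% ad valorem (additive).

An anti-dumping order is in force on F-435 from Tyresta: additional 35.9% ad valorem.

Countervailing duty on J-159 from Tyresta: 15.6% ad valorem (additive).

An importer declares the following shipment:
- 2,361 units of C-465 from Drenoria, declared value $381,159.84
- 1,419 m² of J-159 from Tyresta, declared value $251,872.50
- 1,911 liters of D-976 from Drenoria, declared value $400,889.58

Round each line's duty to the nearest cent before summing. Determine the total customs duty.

Line 1 (C-465, Drenoria, 2,361 units, $381,159.84):
Base rate for C-465 is 23%.
Origin Drenoria qualifies under the Bralar–Drenoria agreement and C-465 is covered: preferential rate 22% applies instead.
Duty = $381,159.84 × 22% = $83,855.16.
Line 2 (J-159, Tyresta, 1,419 m², $251,872.50):
Base rate for J-159 is $3.45/m².
Additional duty on J-159 from Tyresta: +15.6% ad valorem. Applied ad valorem rate = 15.6%.
Duty = $251,872.50 × 15.6% + 1,419 × $3.45 = $44,187.66.
Line 3 (D-976, Drenoria, 1,911 liters, $400,889.58):
Base rate for D-976 is $0.32/liter.
Origin Drenoria qualifies under the Bralar–Drenoria agreement and D-976 is covered: preferential rate Free applies instead.
The additional-duty order on D-976 targets Tyresta, not Drenoria; it does not apply.
Duty = $400,889.58 × 0% = $0.00.
Total = $83,855.16 + $44,187.66 + $0.00 = $128,042.82.

$128,042.82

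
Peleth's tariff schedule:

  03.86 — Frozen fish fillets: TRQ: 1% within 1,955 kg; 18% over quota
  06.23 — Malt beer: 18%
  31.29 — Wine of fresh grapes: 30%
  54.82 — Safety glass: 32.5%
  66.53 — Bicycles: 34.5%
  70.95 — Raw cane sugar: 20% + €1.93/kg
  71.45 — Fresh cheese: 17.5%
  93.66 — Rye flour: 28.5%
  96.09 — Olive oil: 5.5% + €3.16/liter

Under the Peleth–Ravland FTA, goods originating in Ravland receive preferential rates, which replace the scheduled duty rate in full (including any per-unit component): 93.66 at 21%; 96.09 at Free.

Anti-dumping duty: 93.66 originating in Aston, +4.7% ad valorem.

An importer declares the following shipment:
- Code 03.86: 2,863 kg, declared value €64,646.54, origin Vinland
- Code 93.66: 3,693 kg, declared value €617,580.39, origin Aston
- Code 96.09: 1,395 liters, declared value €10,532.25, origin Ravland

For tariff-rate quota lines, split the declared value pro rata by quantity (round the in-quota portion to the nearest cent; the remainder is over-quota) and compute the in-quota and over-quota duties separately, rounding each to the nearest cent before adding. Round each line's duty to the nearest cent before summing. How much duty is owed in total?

€209,168.61

Line 1 (03.86, Vinland, 2,863 kg, €64,646.54):
Code 03.86 is under a tariff-rate quota (threshold 1,955 kg). In-quota: 1,955 kg at 1%; over-quota: 908 kg at 18%.
Pro-rata value split: in-quota = €64,646.54 × 1,955/2,863 = €44,143.90; over-quota = €64,646.54 − €44,143.90 = €20,502.64.
In-quota duty = €44,143.90 × 1% = €441.44. Over-quota duty = €20,502.64 × 18% = €3,690.48.
Line duty = €441.44 + €3,690.48 = €4,131.92.
Line 2 (93.66, Aston, 3,693 kg, €617,580.39):
Base rate for 93.66 is 28.5%.
93.66 has an FTA preferential rate, but origin Aston is not Ravland; base rate stands.
Additional duty on 93.66 from Aston: +4.7%. Applied ad valorem rate: 28.5% + 4.7% = 33.2%.
Duty = €617,580.39 × 33.2% = €205,036.69.
Line 3 (96.09, Ravland, 1,395 liters, €10,532.25):
Base rate for 96.09 is 5.5% + €3.16/liter.
Origin Ravland qualifies under the Peleth–Ravland agreement and 96.09 is covered: preferential rate Free applies instead.
Duty = €10,532.25 × 0% = €0.00.
Total = €4,131.92 + €205,036.69 + €0.00 = €209,168.61.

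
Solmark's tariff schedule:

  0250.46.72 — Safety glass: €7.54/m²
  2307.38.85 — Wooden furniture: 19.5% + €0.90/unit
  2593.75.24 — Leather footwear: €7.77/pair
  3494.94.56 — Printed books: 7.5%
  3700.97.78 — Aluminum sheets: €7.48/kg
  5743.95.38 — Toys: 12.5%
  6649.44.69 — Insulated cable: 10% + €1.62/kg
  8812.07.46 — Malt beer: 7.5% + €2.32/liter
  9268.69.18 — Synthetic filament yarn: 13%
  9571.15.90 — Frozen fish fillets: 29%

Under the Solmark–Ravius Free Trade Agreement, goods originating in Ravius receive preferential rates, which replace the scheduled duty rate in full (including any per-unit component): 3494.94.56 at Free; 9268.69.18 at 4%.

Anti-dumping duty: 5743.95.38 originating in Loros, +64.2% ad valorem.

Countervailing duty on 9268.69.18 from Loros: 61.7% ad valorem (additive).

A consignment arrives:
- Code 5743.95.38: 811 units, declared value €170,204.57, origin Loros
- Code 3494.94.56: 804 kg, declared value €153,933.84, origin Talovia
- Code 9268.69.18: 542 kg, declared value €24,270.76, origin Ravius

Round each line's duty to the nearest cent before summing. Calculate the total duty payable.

€143,062.78

Line 1 (5743.95.38, Loros, 811 units, €170,204.57):
Base rate for 5743.95.38 is 12.5%.
Additional duty on 5743.95.38 from Loros: +64.2%. Applied ad valorem rate: 12.5% + 64.2% = 76.7%.
Duty = €170,204.57 × 76.7% = €130,546.91.
Line 2 (3494.94.56, Talovia, 804 kg, €153,933.84):
Base rate for 3494.94.56 is 7.5%.
3494.94.56 has an FTA preferential rate, but origin Talovia is not Ravius; base rate stands.
Duty = €153,933.84 × 7.5% = €11,545.04.
Line 3 (9268.69.18, Ravius, 542 kg, €24,270.76):
Base rate for 9268.69.18 is 13%.
Origin Ravius qualifies under the Solmark–Ravius agreement and 9268.69.18 is covered: preferential rate 4% applies instead.
The additional-duty order on 9268.69.18 targets Loros, not Ravius; it does not apply.
Duty = €24,270.76 × 4% = €970.83.
Total = €130,546.91 + €11,545.04 + €970.83 = €143,062.78.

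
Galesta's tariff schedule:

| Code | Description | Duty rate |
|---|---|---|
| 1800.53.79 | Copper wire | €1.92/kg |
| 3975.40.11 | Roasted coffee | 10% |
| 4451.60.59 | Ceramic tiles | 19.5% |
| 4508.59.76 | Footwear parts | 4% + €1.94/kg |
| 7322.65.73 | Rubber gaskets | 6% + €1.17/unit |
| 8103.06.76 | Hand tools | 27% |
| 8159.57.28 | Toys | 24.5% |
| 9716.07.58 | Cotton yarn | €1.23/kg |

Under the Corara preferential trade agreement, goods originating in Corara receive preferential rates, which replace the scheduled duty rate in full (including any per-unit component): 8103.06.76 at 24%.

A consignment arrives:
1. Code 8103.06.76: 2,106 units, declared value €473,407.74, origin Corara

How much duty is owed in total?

€113,617.86

Line 1 (8103.06.76, Corara, 2,106 units, €473,407.74):
Base rate for 8103.06.76 is 27%.
Origin Corara qualifies under the Galesta–Corara agreement and 8103.06.76 is covered: preferential rate 24% applies instead.
Duty = €473,407.74 × 24% = €113,617.86.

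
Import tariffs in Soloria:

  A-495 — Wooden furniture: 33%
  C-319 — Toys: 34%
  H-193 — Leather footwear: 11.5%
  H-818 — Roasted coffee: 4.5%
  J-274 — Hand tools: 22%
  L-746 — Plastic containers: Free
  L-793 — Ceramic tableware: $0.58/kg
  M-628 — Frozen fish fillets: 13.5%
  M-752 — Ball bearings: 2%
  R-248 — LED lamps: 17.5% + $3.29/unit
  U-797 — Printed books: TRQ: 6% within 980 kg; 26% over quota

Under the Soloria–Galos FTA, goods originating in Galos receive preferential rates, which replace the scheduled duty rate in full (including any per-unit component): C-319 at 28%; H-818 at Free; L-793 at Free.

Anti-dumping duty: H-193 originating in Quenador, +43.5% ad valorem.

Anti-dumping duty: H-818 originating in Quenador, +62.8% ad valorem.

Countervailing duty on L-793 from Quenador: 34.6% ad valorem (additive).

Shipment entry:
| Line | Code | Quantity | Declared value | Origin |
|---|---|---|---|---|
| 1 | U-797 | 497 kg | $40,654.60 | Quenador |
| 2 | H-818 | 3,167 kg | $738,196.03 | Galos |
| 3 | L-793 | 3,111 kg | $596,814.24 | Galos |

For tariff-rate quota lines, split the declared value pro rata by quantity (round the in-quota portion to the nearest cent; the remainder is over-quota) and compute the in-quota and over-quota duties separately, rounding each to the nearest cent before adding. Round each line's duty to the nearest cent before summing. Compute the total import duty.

Line 1 (U-797, Quenador, 497 kg, $40,654.60):
Code U-797 is under a tariff-rate quota (threshold 980 kg). Quantity 497 kg is within the quota, so the in-quota rate 6% applies to the full value.
Duty = $40,654.60 × 6% = $2,439.28.
Line 2 (H-818, Galos, 3,167 kg, $738,196.03):
Base rate for H-818 is 4.5%.
Origin Galos qualifies under the Soloria–Galos agreement and H-818 is covered: preferential rate Free applies instead.
The additional-duty order on H-818 targets Quenador, not Galos; it does not apply.
Duty = $738,196.03 × 0% = $0.00.
Line 3 (L-793, Galos, 3,111 kg, $596,814.24):
Base rate for L-793 is $0.58/kg.
Origin Galos qualifies under the Soloria–Galos agreement and L-793 is covered: preferential rate Free applies instead.
The additional-duty order on L-793 targets Quenador, not Galos; it does not apply.
Duty = $596,814.24 × 0% = $0.00.
Total = $2,439.28 + $0.00 + $0.00 = $2,439.28.

$2,439.28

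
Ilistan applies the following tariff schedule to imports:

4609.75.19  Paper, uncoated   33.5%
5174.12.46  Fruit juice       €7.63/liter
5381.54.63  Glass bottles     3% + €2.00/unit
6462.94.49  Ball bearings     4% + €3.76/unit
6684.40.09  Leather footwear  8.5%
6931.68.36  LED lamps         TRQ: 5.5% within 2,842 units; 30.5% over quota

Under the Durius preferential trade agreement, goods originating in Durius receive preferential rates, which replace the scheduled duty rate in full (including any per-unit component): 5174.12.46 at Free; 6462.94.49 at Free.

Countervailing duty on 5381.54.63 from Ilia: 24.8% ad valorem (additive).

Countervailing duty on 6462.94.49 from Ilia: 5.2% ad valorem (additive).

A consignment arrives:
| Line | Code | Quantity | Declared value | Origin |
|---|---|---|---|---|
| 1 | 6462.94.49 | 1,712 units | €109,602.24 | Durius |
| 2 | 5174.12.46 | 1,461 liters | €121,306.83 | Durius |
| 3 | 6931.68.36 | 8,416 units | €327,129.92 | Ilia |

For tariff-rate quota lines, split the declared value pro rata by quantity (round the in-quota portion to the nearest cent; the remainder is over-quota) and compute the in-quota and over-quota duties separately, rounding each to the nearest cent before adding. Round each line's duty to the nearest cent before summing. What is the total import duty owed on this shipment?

Line 1 (6462.94.49, Durius, 1,712 units, €109,602.24):
Base rate for 6462.94.49 is 4% + €3.76/unit.
Origin Durius qualifies under the Ilistan–Durius agreement and 6462.94.49 is covered: preferential rate Free applies instead.
The additional-duty order on 6462.94.49 targets Ilia, not Durius; it does not apply.
Duty = €109,602.24 × 0% = €0.00.
Line 2 (5174.12.46, Durius, 1,461 liters, €121,306.83):
Base rate for 5174.12.46 is €7.63/liter.
Origin Durius qualifies under the Ilistan–Durius agreement and 5174.12.46 is covered: preferential rate Free applies instead.
Duty = €121,306.83 × 0% = €0.00.
Line 3 (6931.68.36, Ilia, 8,416 units, €327,129.92):
Code 6931.68.36 is under a tariff-rate quota (threshold 2,842 units). In-quota: 2,842 units at 5.5%; over-quota: 5,574 units at 30.5%.
Pro-rata value split: in-quota = €327,129.92 × 2,842/8,416 = €110,468.54; over-quota = €327,129.92 − €110,468.54 = €216,661.38.
In-quota duty = €110,468.54 × 5.5% = €6,075.77. Over-quota duty = €216,661.38 × 30.5% = €66,081.72.
Line duty = €6,075.77 + €66,081.72 = €72,157.49.
Total = €0.00 + €0.00 + €72,157.49 = €72,157.49.

€72,157.49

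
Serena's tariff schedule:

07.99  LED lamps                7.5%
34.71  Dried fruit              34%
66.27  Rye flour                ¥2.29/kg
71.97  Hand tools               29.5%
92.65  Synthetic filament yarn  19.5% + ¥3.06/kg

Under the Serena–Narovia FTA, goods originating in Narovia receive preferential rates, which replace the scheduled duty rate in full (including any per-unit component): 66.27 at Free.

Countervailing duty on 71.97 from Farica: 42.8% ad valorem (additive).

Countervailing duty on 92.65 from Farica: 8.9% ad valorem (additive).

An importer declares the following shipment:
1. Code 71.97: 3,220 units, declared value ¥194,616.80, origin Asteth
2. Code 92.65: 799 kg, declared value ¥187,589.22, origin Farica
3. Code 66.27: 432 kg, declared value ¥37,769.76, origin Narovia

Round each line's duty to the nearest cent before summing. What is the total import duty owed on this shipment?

¥113,132.24

Line 1 (71.97, Asteth, 3,220 units, ¥194,616.80):
Base rate for 71.97 is 29.5%.
The additional-duty order on 71.97 targets Farica, not Asteth; it does not apply.
Duty = ¥194,616.80 × 29.5% = ¥57,411.96.
Line 2 (92.65, Farica, 799 kg, ¥187,589.22):
Base rate for 92.65 is 19.5% + ¥3.06/kg.
Additional duty on 92.65 from Farica: +8.9%. Applied ad valorem rate: 19.5% + 8.9% = 28.4%.
Duty = ¥187,589.22 × 28.4% + 799 × ¥3.06 = ¥55,720.28.
Line 3 (66.27, Narovia, 432 kg, ¥37,769.76):
Base rate for 66.27 is ¥2.29/kg.
Origin Narovia qualifies under the Serena–Narovia agreement and 66.27 is covered: preferential rate Free applies instead.
Duty = ¥37,769.76 × 0% = ¥0.00.
Total = ¥57,411.96 + ¥55,720.28 + ¥0.00 = ¥113,132.24.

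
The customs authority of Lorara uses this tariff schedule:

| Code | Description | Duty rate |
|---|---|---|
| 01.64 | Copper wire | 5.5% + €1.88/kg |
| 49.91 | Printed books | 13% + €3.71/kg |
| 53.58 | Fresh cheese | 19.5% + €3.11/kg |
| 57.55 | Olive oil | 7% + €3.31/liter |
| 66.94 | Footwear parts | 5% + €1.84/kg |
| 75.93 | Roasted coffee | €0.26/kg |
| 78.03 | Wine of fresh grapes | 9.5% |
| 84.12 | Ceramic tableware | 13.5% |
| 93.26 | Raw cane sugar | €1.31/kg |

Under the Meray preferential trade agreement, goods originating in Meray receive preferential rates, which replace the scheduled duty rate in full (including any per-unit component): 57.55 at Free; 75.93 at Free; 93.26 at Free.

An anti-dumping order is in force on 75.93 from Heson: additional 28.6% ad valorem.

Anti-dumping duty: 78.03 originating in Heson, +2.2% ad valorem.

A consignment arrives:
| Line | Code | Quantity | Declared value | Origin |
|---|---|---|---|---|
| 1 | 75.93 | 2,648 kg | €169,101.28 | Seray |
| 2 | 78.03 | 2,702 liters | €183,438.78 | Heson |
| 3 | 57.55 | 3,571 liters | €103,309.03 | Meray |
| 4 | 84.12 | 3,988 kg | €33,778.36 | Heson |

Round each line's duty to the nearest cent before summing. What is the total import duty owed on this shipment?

Line 1 (75.93, Seray, 2,648 kg, €169,101.28):
Base rate for 75.93 is €0.26/kg.
75.93 has an FTA preferential rate, but origin Seray is not Meray; base rate stands.
The additional-duty order on 75.93 targets Heson, not Seray; it does not apply.
Duty = 2,648 × €0.26 = €688.48.
Line 2 (78.03, Heson, 2,702 liters, €183,438.78):
Base rate for 78.03 is 9.5%.
Additional duty on 78.03 from Heson: +2.2%. Applied ad valorem rate: 9.5% + 2.2% = 11.7%.
Duty = €183,438.78 × 11.7% = €21,462.34.
Line 3 (57.55, Meray, 3,571 liters, €103,309.03):
Base rate for 57.55 is 7% + €3.31/liter.
Origin Meray qualifies under the Lorara–Meray agreement and 57.55 is covered: preferential rate Free applies instead.
Duty = €103,309.03 × 0% = €0.00.
Line 4 (84.12, Heson, 3,988 kg, €33,778.36):
Base rate for 84.12 is 13.5%.
Duty = €33,778.36 × 13.5% = €4,560.08.
Total = €688.48 + €21,462.34 + €0.00 + €4,560.08 = €26,710.90.

€26,710.90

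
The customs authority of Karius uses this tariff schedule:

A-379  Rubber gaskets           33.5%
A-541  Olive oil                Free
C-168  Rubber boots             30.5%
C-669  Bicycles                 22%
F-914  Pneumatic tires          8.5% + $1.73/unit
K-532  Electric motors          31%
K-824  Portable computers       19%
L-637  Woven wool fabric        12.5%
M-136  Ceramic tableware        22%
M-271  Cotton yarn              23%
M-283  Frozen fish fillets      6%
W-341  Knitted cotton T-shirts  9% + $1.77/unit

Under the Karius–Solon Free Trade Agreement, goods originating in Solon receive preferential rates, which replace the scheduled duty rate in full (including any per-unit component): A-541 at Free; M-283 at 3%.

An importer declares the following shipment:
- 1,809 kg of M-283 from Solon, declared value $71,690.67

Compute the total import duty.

Line 1 (M-283, Solon, 1,809 kg, $71,690.67):
Base rate for M-283 is 6%.
Origin Solon qualifies under the Karius–Solon agreement and M-283 is covered: preferential rate 3% applies instead.
Duty = $71,690.67 × 3% = $2,150.72.

$2,150.72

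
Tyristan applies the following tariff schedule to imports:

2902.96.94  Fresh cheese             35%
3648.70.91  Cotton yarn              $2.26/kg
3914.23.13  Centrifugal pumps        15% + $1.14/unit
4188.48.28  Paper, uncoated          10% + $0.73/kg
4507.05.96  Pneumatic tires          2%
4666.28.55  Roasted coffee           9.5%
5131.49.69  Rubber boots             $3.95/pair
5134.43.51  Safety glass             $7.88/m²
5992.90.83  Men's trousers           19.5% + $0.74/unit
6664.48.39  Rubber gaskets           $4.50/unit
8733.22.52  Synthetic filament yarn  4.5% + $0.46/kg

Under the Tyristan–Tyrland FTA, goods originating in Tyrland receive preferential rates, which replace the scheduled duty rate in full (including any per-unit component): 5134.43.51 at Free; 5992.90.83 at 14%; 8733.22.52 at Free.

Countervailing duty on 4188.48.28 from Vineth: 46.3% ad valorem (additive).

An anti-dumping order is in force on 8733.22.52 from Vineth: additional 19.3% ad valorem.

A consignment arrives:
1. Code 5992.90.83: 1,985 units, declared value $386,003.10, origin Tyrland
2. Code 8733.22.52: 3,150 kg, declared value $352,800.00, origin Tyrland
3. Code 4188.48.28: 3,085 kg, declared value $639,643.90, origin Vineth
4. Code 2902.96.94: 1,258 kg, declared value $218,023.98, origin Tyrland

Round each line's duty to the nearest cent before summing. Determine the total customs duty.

Line 1 (5992.90.83, Tyrland, 1,985 units, $386,003.10):
Base rate for 5992.90.83 is 19.5% + $0.74/unit.
Origin Tyrland qualifies under the Tyristan–Tyrland agreement and 5992.90.83 is covered: preferential rate 14% applies instead.
Duty = $386,003.10 × 14% = $54,040.43.
Line 2 (8733.22.52, Tyrland, 3,150 kg, $352,800.00):
Base rate for 8733.22.52 is 4.5% + $0.46/kg.
Origin Tyrland qualifies under the Tyristan–Tyrland agreement and 8733.22.52 is covered: preferential rate Free applies instead.
The additional-duty order on 8733.22.52 targets Vineth, not Tyrland; it does not apply.
Duty = $352,800.00 × 0% = $0.00.
Line 3 (4188.48.28, Vineth, 3,085 kg, $639,643.90):
Base rate for 4188.48.28 is 10% + $0.73/kg.
Additional duty on 4188.48.28 from Vineth: +46.3%. Applied ad valorem rate: 10% + 46.3% = 56.3%.
Duty = $639,643.90 × 56.3% + 3,085 × $0.73 = $362,371.57.
Line 4 (2902.96.94, Tyrland, 1,258 kg, $218,023.98):
Base rate for 2902.96.94 is 35%.
Origin Tyrland is the FTA partner but 2902.96.94 is not on the preference list; base rate stands.
Duty = $218,023.98 × 35% = $76,308.39.
Total = $54,040.43 + $0.00 + $362,371.57 + $76,308.39 = $492,720.39.

$492,720.39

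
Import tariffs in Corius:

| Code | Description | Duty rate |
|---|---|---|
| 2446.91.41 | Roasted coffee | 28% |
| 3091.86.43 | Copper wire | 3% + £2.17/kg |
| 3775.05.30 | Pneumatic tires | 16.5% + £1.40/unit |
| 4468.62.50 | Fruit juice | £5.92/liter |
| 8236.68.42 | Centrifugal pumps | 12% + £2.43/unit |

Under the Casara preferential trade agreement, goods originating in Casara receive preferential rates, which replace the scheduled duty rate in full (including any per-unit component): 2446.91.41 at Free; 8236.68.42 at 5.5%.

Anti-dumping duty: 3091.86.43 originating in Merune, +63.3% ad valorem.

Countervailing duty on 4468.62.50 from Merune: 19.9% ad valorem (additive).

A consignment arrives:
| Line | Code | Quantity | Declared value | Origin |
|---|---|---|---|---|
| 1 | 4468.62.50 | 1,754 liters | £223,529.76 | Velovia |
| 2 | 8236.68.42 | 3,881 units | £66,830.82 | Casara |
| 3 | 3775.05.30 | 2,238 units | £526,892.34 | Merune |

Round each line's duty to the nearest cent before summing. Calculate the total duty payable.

£104,129.82

Line 1 (4468.62.50, Velovia, 1,754 liters, £223,529.76):
Base rate for 4468.62.50 is £5.92/liter.
The additional-duty order on 4468.62.50 targets Merune, not Velovia; it does not apply.
Duty = 1,754 × £5.92 = £10,383.68.
Line 2 (8236.68.42, Casara, 3,881 units, £66,830.82):
Base rate for 8236.68.42 is 12% + £2.43/unit.
Origin Casara qualifies under the Corius–Casara agreement and 8236.68.42 is covered: preferential rate 5.5% applies instead.
Duty = £66,830.82 × 5.5% = £3,675.70.
Line 3 (3775.05.30, Merune, 2,238 units, £526,892.34):
Base rate for 3775.05.30 is 16.5% + £1.40/unit.
Duty = £526,892.34 × 16.5% + 2,238 × £1.40 = £90,070.44.
Total = £10,383.68 + £3,675.70 + £90,070.44 = £104,129.82.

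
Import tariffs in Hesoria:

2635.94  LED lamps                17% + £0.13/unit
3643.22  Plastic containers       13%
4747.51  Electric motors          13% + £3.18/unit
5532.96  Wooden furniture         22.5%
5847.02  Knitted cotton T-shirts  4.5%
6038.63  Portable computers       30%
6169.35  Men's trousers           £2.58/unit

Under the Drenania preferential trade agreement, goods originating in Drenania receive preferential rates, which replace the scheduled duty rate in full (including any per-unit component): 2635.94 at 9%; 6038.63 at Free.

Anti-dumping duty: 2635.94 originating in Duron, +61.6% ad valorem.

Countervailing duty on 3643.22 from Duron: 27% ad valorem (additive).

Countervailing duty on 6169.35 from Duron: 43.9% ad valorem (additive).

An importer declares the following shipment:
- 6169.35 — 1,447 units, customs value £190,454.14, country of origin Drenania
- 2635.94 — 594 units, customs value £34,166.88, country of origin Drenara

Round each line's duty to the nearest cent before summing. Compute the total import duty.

Line 1 (6169.35, Drenania, 1,447 units, £190,454.14):
Base rate for 6169.35 is £2.58/unit.
Origin Drenania is the FTA partner but 6169.35 is not on the preference list; base rate stands.
The additional-duty order on 6169.35 targets Duron, not Drenania; it does not apply.
Duty = 1,447 × £2.58 = £3,733.26.
Line 2 (2635.94, Drenara, 594 units, £34,166.88):
Base rate for 2635.94 is 17% + £0.13/unit.
2635.94 has an FTA preferential rate, but origin Drenara is not Drenania; base rate stands.
The additional-duty order on 2635.94 targets Duron, not Drenara; it does not apply.
Duty = £34,166.88 × 17% + 594 × £0.13 = £5,885.59.
Total = £3,733.26 + £5,885.59 = £9,618.85.

£9,618.85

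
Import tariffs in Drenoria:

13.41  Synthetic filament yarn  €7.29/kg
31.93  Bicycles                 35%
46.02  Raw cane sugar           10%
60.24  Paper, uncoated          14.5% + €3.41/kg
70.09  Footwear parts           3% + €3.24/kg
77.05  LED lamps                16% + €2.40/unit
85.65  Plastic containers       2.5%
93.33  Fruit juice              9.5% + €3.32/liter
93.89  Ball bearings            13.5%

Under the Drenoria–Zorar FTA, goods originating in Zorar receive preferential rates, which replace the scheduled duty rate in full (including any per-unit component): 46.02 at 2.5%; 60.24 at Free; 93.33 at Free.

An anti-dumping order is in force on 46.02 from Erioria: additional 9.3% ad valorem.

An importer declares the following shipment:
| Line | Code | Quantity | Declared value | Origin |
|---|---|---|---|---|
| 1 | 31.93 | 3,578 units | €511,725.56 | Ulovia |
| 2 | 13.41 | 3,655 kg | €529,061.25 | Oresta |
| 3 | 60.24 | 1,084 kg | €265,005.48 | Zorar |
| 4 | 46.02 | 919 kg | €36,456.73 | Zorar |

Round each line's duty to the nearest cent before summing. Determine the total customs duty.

Line 1 (31.93, Ulovia, 3,578 units, €511,725.56):
Base rate for 31.93 is 35%.
Duty = €511,725.56 × 35% = €179,103.95.
Line 2 (13.41, Oresta, 3,655 kg, €529,061.25):
Base rate for 13.41 is €7.29/kg.
Duty = 3,655 × €7.29 = €26,644.95.
Line 3 (60.24, Zorar, 1,084 kg, €265,005.48):
Base rate for 60.24 is 14.5% + €3.41/kg.
Origin Zorar qualifies under the Drenoria–Zorar agreement and 60.24 is covered: preferential rate Free applies instead.
Duty = €265,005.48 × 0% = €0.00.
Line 4 (46.02, Zorar, 919 kg, €36,456.73):
Base rate for 46.02 is 10%.
Origin Zorar qualifies under the Drenoria–Zorar agreement and 46.02 is covered: preferential rate 2.5% applies instead.
The additional-duty order on 46.02 targets Erioria, not Zorar; it does not apply.
Duty = €36,456.73 × 2.5% = €911.42.
Total = €179,103.95 + €26,644.95 + €0.00 + €911.42 = €206,660.32.

€206,660.32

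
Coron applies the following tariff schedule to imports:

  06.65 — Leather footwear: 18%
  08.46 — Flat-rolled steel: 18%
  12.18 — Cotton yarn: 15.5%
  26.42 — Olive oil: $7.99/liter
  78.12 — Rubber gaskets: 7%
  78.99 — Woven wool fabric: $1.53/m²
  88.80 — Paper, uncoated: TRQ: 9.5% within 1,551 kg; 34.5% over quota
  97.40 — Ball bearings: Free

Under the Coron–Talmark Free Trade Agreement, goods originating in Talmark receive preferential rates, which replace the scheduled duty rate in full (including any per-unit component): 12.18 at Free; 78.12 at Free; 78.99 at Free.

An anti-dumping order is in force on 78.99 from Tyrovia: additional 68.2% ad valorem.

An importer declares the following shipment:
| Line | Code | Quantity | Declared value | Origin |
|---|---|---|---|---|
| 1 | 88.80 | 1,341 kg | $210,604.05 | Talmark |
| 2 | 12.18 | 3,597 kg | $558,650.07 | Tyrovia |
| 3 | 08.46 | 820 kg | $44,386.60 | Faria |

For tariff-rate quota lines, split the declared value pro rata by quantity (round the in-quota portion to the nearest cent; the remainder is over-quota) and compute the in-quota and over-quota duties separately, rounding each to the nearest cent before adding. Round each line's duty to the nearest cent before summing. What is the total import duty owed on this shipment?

Line 1 (88.80, Talmark, 1,341 kg, $210,604.05):
Code 88.80 is under a tariff-rate quota (threshold 1,551 kg). Quantity 1,341 kg is within the quota, so the in-quota rate 9.5% applies to the full value.
Duty = $210,604.05 × 9.5% = $20,007.38.
Line 2 (12.18, Tyrovia, 3,597 kg, $558,650.07):
Base rate for 12.18 is 15.5%.
12.18 has an FTA preferential rate, but origin Tyrovia is not Talmark; base rate stands.
Duty = $558,650.07 × 15.5% = $86,590.76.
Line 3 (08.46, Faria, 820 kg, $44,386.60):
Base rate for 08.46 is 18%.
Duty = $44,386.60 × 18% = $7,989.59.
Total = $20,007.38 + $86,590.76 + $7,989.59 = $114,587.73.

$114,587.73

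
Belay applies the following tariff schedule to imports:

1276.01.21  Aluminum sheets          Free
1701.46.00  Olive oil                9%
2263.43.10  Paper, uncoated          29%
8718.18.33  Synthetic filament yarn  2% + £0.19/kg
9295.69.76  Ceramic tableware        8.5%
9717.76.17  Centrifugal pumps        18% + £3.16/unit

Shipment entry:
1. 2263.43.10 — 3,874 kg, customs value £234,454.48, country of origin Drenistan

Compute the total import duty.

£67,991.80

Line 1 (2263.43.10, Drenistan, 3,874 kg, £234,454.48):
Base rate for 2263.43.10 is 29%.
Duty = £234,454.48 × 29% = £67,991.80.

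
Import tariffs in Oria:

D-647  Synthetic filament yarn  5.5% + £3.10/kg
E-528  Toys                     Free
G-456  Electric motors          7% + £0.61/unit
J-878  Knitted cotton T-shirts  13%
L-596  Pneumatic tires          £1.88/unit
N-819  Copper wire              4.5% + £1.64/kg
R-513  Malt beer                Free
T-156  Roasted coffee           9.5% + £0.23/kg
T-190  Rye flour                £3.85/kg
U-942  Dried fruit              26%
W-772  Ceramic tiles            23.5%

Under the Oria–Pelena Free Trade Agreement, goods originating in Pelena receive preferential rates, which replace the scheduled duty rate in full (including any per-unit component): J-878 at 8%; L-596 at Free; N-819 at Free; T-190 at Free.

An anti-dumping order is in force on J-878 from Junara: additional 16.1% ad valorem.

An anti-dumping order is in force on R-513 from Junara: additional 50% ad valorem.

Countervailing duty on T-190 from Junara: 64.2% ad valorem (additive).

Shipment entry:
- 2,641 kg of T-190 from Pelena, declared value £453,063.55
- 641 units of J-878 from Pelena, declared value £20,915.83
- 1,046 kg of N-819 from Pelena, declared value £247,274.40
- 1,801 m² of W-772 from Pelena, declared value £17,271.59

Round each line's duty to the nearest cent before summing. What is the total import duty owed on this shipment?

Line 1 (T-190, Pelena, 2,641 kg, £453,063.55):
Base rate for T-190 is £3.85/kg.
Origin Pelena qualifies under the Oria–Pelena agreement and T-190 is covered: preferential rate Free applies instead.
The additional-duty order on T-190 targets Junara, not Pelena; it does not apply.
Duty = £453,063.55 × 0% = £0.00.
Line 2 (J-878, Pelena, 641 units, £20,915.83):
Base rate for J-878 is 13%.
Origin Pelena qualifies under the Oria–Pelena agreement and J-878 is covered: preferential rate 8% applies instead.
The additional-duty order on J-878 targets Junara, not Pelena; it does not apply.
Duty = £20,915.83 × 8% = £1,673.27.
Line 3 (N-819, Pelena, 1,046 kg, £247,274.40):
Base rate for N-819 is 4.5% + £1.64/kg.
Origin Pelena qualifies under the Oria–Pelena agreement and N-819 is covered: preferential rate Free applies instead.
Duty = £247,274.40 × 0% = £0.00.
Line 4 (W-772, Pelena, 1,801 m², £17,271.59):
Base rate for W-772 is 23.5%.
Origin Pelena is the FTA partner but W-772 is not on the preference list; base rate stands.
Duty = £17,271.59 × 23.5% = £4,058.82.
Total = £0.00 + £1,673.27 + £0.00 + £4,058.82 = £5,732.09.

£5,732.09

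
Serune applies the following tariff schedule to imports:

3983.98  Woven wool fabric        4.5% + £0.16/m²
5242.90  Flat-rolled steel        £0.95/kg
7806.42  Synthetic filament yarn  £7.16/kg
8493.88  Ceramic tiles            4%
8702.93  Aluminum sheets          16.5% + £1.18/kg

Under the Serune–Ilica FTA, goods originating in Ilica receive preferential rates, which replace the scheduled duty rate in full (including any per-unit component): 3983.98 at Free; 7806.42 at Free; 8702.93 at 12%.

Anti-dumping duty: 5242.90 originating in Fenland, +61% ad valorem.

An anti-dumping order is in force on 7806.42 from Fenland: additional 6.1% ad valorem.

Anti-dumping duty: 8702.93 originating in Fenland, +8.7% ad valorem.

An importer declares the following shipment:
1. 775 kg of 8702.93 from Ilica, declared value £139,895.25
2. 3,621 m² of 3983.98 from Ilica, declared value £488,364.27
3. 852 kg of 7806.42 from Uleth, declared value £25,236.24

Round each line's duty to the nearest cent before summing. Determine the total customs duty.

£22,887.75

Line 1 (8702.93, Ilica, 775 kg, £139,895.25):
Base rate for 8702.93 is 16.5% + £1.18/kg.
Origin Ilica qualifies under the Serune–Ilica agreement and 8702.93 is covered: preferential rate 12% applies instead.
The additional-duty order on 8702.93 targets Fenland, not Ilica; it does not apply.
Duty = £139,895.25 × 12% = £16,787.43.
Line 2 (3983.98, Ilica, 3,621 m², £488,364.27):
Base rate for 3983.98 is 4.5% + £0.16/m².
Origin Ilica qualifies under the Serune–Ilica agreement and 3983.98 is covered: preferential rate Free applies instead.
Duty = £488,364.27 × 0% = £0.00.
Line 3 (7806.42, Uleth, 852 kg, £25,236.24):
Base rate for 7806.42 is £7.16/kg.
7806.42 has an FTA preferential rate, but origin Uleth is not Ilica; base rate stands.
The additional-duty order on 7806.42 targets Fenland, not Uleth; it does not apply.
Duty = 852 × £7.16 = £6,100.32.
Total = £16,787.43 + £0.00 + £6,100.32 = £22,887.75.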